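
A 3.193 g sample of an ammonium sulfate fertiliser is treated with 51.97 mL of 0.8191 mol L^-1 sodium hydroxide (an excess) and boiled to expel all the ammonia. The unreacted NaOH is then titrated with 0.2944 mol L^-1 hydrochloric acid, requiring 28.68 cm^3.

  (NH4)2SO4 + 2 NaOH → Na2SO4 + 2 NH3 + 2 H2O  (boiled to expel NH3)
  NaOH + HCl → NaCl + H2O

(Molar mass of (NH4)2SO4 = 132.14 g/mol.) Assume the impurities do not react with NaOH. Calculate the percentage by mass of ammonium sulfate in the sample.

n(NaOH) added = 0.05197 × 0.8191 = 0.04257 mol
n(HCl) used in back-titration = 0.02868 × 0.2944 = 8.443 × 10^-3 mol
n(NaOH) left over = 8.443 × 10^-3 mol (1:1 ratio)
n(NaOH) consumed by analyte = 0.04257 − 8.443 × 10^-3 = 0.03413 mol
From the 1:2 ratio, n((NH4)2SO4) = 1/2 × 0.03413 = 0.01706 mol
mass of (NH4)2SO4 = 0.01706 × 132.14 = 2.255 g
% (NH4)2SO4 = 2.255 / 3.193 × 100 = 70.61 %

70.61 %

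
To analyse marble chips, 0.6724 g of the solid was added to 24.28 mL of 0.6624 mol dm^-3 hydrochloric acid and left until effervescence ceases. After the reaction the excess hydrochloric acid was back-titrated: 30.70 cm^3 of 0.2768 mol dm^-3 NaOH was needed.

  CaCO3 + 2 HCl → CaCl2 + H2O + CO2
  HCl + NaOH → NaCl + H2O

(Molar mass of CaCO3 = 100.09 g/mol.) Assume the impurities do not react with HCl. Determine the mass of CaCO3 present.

0.3796 g

n(HCl) added = 0.02428 × 0.6624 = 0.01608 mol
n(NaOH) used in back-titration = 0.03070 × 0.2768 = 8.498 × 10^-3 mol
n(HCl) left over = 8.498 × 10^-3 mol (1:1 ratio)
n(HCl) consumed by analyte = 0.01608 − 8.498 × 10^-3 = 7.585 × 10^-3 mol
From the 1:2 ratio, n(CaCO3) = 1/2 × 7.585 × 10^-3 = 3.793 × 10^-3 mol
mass of CaCO3 = 3.793 × 10^-3 × 100.09 = 0.3796 g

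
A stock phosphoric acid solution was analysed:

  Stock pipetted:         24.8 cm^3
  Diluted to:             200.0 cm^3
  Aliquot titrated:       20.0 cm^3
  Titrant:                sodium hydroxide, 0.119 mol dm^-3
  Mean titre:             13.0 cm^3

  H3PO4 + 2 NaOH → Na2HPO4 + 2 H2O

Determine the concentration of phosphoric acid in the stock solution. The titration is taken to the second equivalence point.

n(NaOH) = 0.0130 × 0.119 = 1.55 × 10^-3 mol
From the 1:2 ratio, n(H3PO4) in the aliquot = 1/2 × 1.55 × 10^-3 = 7.73 × 10^-4 mol
[H3PO4]_dilute = 7.73 × 10^-4 / 0.0200 = 0.0387 mol/L
Dilution factor = 200.0 / 24.8 = 8.065
[H3PO4]_stock = 0.0387 × 8.065 = 0.312 mol/L

0.312 mol/L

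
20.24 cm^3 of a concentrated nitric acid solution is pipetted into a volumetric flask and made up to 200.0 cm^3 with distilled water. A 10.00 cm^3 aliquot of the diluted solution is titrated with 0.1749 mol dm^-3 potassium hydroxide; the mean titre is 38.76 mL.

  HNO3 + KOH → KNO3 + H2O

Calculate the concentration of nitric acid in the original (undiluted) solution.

n(KOH) = 0.03876 × 0.1749 = 6.779 × 10^-3 mol
n(HNO3) in the aliquot = 6.779 × 10^-3 mol (1:1 ratio)
[HNO3]_dilute = 6.779 × 10^-3 / 0.01000 = 0.6779 mol/L
Dilution factor = 200.0 / 20.24 = 9.881
[HNO3]_stock = 0.6779 × 9.881 = 6.699 mol/L

6.699 mol/L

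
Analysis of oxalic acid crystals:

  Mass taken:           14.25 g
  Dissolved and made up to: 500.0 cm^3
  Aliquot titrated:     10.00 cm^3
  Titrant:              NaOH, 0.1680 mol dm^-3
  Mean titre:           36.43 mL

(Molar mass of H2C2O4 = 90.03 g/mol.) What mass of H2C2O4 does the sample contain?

13.78 g

H2C2O4 + 2 NaOH → Na2C2O4 + 2 H2O
n(NaOH) per titration = 0.03643 × 0.1680 = 6.120 × 10^-3 mol
From the 1:2 ratio, n(H2C2O4) in each aliquot = 1/2 × 6.120 × 10^-3 = 3.060 × 10^-3 mol
n(H2C2O4) in the whole flask = 3.060 × 10^-3 × 500.0/10.00 = 0.1530 mol
mass of H2C2O4 = 0.1530 × 90.03 = 13.78 g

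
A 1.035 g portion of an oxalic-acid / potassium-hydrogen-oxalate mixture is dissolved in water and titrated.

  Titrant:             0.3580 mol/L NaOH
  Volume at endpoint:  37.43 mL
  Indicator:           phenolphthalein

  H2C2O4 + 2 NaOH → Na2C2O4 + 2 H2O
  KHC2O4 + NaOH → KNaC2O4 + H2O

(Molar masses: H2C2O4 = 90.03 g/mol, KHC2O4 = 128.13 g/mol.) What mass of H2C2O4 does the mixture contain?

n(NaOH) = 0.03743 × 0.3580 = 0.01340 mol
Let x = n(H2C2O4), y = n(KHC2O4).
Titrant: 2x + 1y = 0.01340;  mass: 90.03x + 128.13y = 1.035
Solving, x = 4.102 × 10^-3 mol, y = 5.195 × 10^-3 mol
mass of H2C2O4 = 4.102 × 10^-3 × 90.03 = 0.3693 g

0.3693 g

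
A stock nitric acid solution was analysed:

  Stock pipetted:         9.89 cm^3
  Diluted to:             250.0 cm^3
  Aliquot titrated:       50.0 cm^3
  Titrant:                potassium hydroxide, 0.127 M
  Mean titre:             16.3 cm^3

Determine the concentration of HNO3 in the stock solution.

HNO3 + KOH → KNO3 + H2O
n(KOH) = 0.0163 × 0.127 = 2.07 × 10^-3 mol
n(HNO3) in the aliquot = 2.07 × 10^-3 mol (1:1 ratio)
[HNO3]_dilute = 2.07 × 10^-3 / 0.0500 = 0.0414 mol/L
Dilution factor = 250.0 / 9.89 = 25.28
[HNO3]_stock = 0.0414 × 25.28 = 1.05 mol/L

1.05 M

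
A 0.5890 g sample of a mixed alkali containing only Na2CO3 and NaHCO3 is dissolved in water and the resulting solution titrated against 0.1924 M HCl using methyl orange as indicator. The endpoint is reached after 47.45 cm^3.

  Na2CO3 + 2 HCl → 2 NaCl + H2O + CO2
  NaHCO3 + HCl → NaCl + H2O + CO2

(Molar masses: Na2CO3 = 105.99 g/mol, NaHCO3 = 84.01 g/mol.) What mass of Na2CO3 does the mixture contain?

n(HCl) = 0.04745 × 0.1924 = 9.129 × 10^-3 mol
Let x = n(Na2CO3), y = n(NaHCO3).
Titrant: 2x + 1y = 9.129 × 10^-3;  mass: 105.99x + 84.01y = 0.5890
Solving, x = 2.869 × 10^-3 mol, y = 3.392 × 10^-3 mol
mass of Na2CO3 = 2.869 × 10^-3 × 105.99 = 0.3041 g

0.3041 g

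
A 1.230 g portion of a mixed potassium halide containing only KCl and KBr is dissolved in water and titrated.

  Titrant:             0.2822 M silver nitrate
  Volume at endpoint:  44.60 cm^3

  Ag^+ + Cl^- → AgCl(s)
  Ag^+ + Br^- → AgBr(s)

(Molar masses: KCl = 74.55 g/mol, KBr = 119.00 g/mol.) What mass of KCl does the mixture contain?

n(AgNO3) = 0.04460 × 0.2822 = 0.01259 mol
Let x = n(KCl), y = n(KBr).
Titrant: 1x + 1y = 0.01259;  mass: 74.55x + 119.00y = 1.230
Solving, x = 6.024 × 10^-3 mol, y = 6.563 × 10^-3 mol
mass of KCl = 6.024 × 10^-3 × 74.55 = 0.4491 g

0.4491 g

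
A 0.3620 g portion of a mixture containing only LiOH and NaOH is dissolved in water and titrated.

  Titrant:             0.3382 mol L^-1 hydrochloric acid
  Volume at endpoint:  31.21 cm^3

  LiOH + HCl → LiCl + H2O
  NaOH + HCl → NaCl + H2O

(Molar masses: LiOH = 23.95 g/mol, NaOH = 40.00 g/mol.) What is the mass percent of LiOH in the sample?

24.82 %

n(HCl) = 0.03121 × 0.3382 = 0.01056 mol
Let x = n(LiOH), y = n(NaOH).
Titrant: 1x + 1y = 0.01056;  mass: 23.95x + 40.00y = 0.3620
Solving, x = 3.751 × 10^-3 mol, y = 6.804 × 10^-3 mol
mass of LiOH = 3.751 × 10^-3 × 23.95 = 0.08984 g
% LiOH = 0.08984 / 0.3620 × 100 = 24.82 %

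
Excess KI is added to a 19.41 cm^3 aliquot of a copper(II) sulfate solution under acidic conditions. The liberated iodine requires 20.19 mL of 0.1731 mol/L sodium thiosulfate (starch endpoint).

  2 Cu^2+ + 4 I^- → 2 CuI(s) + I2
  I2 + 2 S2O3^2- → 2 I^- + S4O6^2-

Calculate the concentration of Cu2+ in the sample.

n(S2O3^2-) = 0.02019 × 0.1731 = 3.495 × 10^-3 mol
n(I2) = n(S2O3^2-)/2 = 1.747 × 10^-3 mol
From the 2:1 ratio, n(Cu2+) in the aliquot = 2/1 × 1.747 × 10^-3 = 3.495 × 10^-3 mol
[Cu2+] = 3.495 × 10^-3 / 0.01941 = 0.1801 mol/L

0.1801 mol/L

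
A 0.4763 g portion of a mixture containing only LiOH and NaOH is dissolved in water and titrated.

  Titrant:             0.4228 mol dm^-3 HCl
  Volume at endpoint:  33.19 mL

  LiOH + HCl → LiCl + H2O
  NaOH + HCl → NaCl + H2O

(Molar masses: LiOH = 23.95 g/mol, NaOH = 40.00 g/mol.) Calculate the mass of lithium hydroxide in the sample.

n(HCl) = 0.03319 × 0.4228 = 0.01403 mol
Let x = n(LiOH), y = n(NaOH).
Titrant: 1x + 1y = 0.01403;  mass: 23.95x + 40.00y = 0.4763
Solving, x = 5.297 × 10^-3 mol, y = 8.736 × 10^-3 mol
mass of LiOH = 5.297 × 10^-3 × 23.95 = 0.1269 g

0.1269 g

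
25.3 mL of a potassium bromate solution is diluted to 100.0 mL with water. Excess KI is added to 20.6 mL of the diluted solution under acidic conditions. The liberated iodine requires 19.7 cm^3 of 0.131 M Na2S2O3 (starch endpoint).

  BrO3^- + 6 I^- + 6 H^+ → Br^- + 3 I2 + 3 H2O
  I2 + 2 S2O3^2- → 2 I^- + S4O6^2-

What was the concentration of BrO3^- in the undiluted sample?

n(S2O3^2-) = 0.0197 × 0.131 = 2.58 × 10^-3 mol
n(I2) = n(S2O3^2-)/2 = 1.29 × 10^-3 mol
From the 1:3 ratio, n(BrO3^-) in the aliquot = 1/3 × 1.29 × 10^-3 = 4.30 × 10^-4 mol
[BrO3^-]_dilute = 4.30 × 10^-4 / 0.0206 = 0.0209 mol/L
[BrO3^-]_original = 0.0209 × 100.0/25.3 = 0.0825 mol/L

0.0825 M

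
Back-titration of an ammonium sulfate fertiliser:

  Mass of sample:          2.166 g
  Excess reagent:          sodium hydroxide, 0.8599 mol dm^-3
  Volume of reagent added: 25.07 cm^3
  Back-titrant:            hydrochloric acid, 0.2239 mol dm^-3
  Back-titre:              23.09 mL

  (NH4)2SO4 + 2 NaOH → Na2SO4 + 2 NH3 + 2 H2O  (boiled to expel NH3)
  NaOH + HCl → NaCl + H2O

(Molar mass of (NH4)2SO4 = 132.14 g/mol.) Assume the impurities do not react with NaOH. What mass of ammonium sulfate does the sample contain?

1.083 g

n(NaOH) added = 0.02507 × 0.8599 = 0.02156 mol
n(HCl) used in back-titration = 0.02309 × 0.2239 = 5.170 × 10^-3 mol
n(NaOH) left over = 5.170 × 10^-3 mol (1:1 ratio)
n(NaOH) consumed by analyte = 0.02156 − 5.170 × 10^-3 = 0.01639 mol
From the 1:2 ratio, n((NH4)2SO4) = 1/2 × 0.01639 = 8.194 × 10^-3 mol
mass of (NH4)2SO4 = 8.194 × 10^-3 × 132.14 = 1.083 g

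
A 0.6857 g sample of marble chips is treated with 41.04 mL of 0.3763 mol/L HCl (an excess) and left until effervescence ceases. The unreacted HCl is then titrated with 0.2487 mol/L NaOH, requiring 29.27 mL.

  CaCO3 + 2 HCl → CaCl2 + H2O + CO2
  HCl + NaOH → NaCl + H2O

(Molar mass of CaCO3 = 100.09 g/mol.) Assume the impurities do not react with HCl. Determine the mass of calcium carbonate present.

n(HCl) added = 0.04104 × 0.3763 = 0.01544 mol
n(NaOH) used in back-titration = 0.02927 × 0.2487 = 7.279 × 10^-3 mol
n(HCl) left over = 7.279 × 10^-3 mol (1:1 ratio)
n(HCl) consumed by analyte = 0.01544 − 7.279 × 10^-3 = 8.164 × 10^-3 mol
From the 1:2 ratio, n(CaCO3) = 1/2 × 8.164 × 10^-3 = 4.082 × 10^-3 mol
mass of CaCO3 = 4.082 × 10^-3 × 100.09 = 0.4086 g

0.4086 g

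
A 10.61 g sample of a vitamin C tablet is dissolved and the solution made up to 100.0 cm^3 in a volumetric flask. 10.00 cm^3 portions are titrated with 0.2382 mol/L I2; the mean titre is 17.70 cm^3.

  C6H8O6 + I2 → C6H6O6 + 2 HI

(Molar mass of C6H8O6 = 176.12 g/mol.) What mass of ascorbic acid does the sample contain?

n(I2) per titration = 0.01770 × 0.2382 = 4.216 × 10^-3 mol
n(C6H8O6) in each aliquot = 4.216 × 10^-3 mol (1:1 ratio)
n(C6H8O6) in the whole flask = 4.216 × 10^-3 × 100.0/10.00 = 0.04216 mol
mass of C6H8O6 = 0.04216 × 176.12 = 7.425 g

7.425 g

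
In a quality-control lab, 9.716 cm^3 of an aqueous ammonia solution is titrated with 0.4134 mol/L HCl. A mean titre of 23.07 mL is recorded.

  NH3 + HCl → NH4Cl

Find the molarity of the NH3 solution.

n(HCl) = 0.02307 L × 0.4134 mol/L = 9.537 × 10^-3 mol
n(NH3) = 9.537 × 10^-3 mol (1:1 mole ratio)
[NH3] = 9.537 × 10^-3 mol / 0.009716 L = 0.9816 mol/L

0.9816 mol/L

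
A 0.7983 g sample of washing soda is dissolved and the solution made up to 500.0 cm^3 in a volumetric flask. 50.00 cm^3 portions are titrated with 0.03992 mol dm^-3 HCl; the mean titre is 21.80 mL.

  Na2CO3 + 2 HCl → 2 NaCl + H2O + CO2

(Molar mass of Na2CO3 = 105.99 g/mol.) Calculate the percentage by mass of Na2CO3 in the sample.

57.77 %

n(HCl) per titration = 0.02180 × 0.03992 = 8.703 × 10^-4 mol
From the 1:2 ratio, n(Na2CO3) in each aliquot = 1/2 × 8.703 × 10^-4 = 4.351 × 10^-4 mol
n(Na2CO3) in the whole flask = 4.351 × 10^-4 × 500.0/50.00 = 4.351 × 10^-3 mol
mass of Na2CO3 = 4.351 × 10^-3 × 105.99 = 0.4612 g
% Na2CO3 = 0.4612 / 0.7983 × 100 = 57.77 %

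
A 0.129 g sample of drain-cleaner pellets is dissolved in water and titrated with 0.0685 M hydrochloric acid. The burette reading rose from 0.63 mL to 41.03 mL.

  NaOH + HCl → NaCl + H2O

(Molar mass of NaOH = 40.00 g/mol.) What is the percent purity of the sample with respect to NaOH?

n(HCl) = 0.0404 L × 0.0685 mol/L = 2.77 × 10^-3 mol
n(NaOH) = 2.77 × 10^-3 mol (1:1 ratio)
mass of NaOH = 2.77 × 10^-3 × 40.00 g/mol = 0.111 g
% NaOH = 0.111 / 0.129 × 100 = 85.8 %

85.8 %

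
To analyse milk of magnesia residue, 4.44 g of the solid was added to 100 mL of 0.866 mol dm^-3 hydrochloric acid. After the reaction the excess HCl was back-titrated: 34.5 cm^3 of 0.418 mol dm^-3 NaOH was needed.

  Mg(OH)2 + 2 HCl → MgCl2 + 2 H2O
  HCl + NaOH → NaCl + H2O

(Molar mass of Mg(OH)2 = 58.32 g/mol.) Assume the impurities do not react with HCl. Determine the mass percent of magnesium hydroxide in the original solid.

47.4 %

n(HCl) added = 0.100 × 0.866 = 0.0866 mol
n(NaOH) used in back-titration = 0.0345 × 0.418 = 0.0144 mol
n(HCl) left over = 0.0144 mol (1:1 ratio)
n(HCl) consumed by analyte = 0.0866 − 0.0144 = 0.0722 mol
From the 1:2 ratio, n(Mg(OH)2) = 1/2 × 0.0722 = 0.0361 mol
mass of Mg(OH)2 = 0.0361 × 58.32 = 2.10 g
% Mg(OH)2 = 2.10 / 4.44 × 100 = 47.4 %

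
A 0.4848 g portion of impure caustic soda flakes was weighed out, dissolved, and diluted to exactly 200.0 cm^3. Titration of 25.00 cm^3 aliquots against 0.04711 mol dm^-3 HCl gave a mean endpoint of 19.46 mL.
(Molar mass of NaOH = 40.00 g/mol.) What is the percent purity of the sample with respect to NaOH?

NaOH + HCl → NaCl + H2O
n(HCl) per titration = 0.01946 × 0.04711 = 9.168 × 10^-4 mol
n(NaOH) in each aliquot = 9.168 × 10^-4 mol (1:1 ratio)
n(NaOH) in the whole flask = 9.168 × 10^-4 × 200.0/25.00 = 7.334 × 10^-3 mol
mass of NaOH = 7.334 × 10^-3 × 40.00 = 0.2934 g
% NaOH = 0.2934 / 0.4848 × 100 = 60.51 %

60.51 %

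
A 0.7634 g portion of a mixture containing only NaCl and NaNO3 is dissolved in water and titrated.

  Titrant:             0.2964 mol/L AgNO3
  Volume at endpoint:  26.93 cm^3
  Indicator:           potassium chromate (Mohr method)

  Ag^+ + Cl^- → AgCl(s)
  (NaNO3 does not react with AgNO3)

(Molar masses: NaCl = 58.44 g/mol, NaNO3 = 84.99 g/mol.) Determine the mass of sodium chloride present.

0.4665 g

n(AgNO3) = 0.02693 × 0.2964 = 7.982 × 10^-3 mol
Let x = n(NaCl), y = n(NaNO3).
Titrant: 1x = 7.982 × 10^-3;  mass: 58.44x + 84.99y = 0.7634
Solving, x = 7.982 × 10^-3 mol, y = 3.494 × 10^-3 mol
mass of NaCl = 7.982 × 10^-3 × 58.44 = 0.4665 g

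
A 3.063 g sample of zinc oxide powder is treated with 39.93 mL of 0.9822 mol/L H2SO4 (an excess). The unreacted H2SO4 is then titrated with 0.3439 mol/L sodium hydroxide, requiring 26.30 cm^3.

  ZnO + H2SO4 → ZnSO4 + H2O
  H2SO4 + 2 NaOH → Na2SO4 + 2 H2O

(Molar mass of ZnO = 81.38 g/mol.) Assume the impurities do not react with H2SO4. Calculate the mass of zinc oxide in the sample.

2.824 g

n(H2SO4) added = 0.03993 × 0.9822 = 0.03922 mol
n(NaOH) used in back-titration = 0.02630 × 0.3439 = 9.045 × 10^-3 mol
From the 1:2 ratio, n(H2SO4) left over = 1/2 × 9.045 × 10^-3 = 4.522 × 10^-3 mol
n(H2SO4) consumed by analyte = 0.03922 − 4.522 × 10^-3 = 0.03470 mol
n(ZnO) = 0.03470 mol (1:1 ratio)
mass of ZnO = 0.03470 × 81.38 = 2.824 g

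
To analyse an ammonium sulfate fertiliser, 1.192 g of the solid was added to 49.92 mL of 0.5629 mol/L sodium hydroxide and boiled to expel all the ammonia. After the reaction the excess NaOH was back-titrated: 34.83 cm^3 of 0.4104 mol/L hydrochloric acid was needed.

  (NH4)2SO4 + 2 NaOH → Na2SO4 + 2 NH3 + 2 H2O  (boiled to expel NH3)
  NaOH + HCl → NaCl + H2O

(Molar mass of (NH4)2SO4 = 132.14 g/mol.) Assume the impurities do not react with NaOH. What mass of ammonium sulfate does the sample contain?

0.9121 g

n(NaOH) added = 0.04992 × 0.5629 = 0.02810 mol
n(HCl) used in back-titration = 0.03483 × 0.4104 = 0.01429 mol
n(NaOH) left over = 0.01429 mol (1:1 ratio)
n(NaOH) consumed by analyte = 0.02810 − 0.01429 = 0.01381 mol
From the 1:2 ratio, n((NH4)2SO4) = 1/2 × 0.01381 = 6.903 × 10^-3 mol
mass of (NH4)2SO4 = 6.903 × 10^-3 × 132.14 = 0.9121 g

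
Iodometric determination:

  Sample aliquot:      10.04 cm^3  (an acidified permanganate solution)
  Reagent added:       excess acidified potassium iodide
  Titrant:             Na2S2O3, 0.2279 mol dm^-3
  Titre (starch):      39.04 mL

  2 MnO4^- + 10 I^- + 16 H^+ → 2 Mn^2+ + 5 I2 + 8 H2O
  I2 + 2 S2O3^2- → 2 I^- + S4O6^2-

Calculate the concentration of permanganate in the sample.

0.1772 mol/L

n(S2O3^2-) = 0.03904 × 0.2279 = 8.897 × 10^-3 mol
n(I2) = n(S2O3^2-)/2 = 4.449 × 10^-3 mol
From the 2:5 ratio, n(MnO4^-) in the aliquot = 2/5 × 4.449 × 10^-3 = 1.779 × 10^-3 mol
[MnO4^-] = 1.779 × 10^-3 / 0.01004 = 0.1772 mol/L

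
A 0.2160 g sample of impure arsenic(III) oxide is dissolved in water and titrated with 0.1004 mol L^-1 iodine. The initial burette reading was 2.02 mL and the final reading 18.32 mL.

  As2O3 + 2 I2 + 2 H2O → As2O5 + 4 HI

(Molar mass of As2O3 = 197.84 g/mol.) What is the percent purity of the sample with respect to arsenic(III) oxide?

74.95 %

n(I2) = 0.01630 L × 0.1004 mol/L = 1.637 × 10^-3 mol
From the 1:2 ratio, n(As2O3) = 1/2 × 1.637 × 10^-3 = 8.183 × 10^-4 mol
mass of As2O3 = 8.183 × 10^-4 × 197.84 g/mol = 0.1619 g
% As2O3 = 0.1619 / 0.2160 × 100 = 74.95 %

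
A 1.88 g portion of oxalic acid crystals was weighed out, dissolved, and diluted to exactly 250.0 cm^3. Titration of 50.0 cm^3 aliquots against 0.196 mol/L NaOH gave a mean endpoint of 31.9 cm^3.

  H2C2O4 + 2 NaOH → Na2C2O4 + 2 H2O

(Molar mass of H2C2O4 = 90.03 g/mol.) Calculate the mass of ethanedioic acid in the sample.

1.41 g

n(NaOH) per titration = 0.0319 × 0.196 = 6.25 × 10^-3 mol
From the 1:2 ratio, n(H2C2O4) in each aliquot = 1/2 × 6.25 × 10^-3 = 3.13 × 10^-3 mol
n(H2C2O4) in the whole flask = 3.13 × 10^-3 × 250.0/50.0 = 0.0156 mol
mass of H2C2O4 = 0.0156 × 90.03 = 1.41 g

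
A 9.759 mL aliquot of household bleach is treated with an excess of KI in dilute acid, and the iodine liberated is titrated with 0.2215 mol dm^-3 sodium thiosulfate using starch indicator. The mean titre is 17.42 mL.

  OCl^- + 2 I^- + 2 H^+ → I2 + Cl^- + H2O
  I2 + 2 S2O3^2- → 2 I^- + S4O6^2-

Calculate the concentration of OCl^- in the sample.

0.1977 mol/L

n(S2O3^2-) = 0.01742 × 0.2215 = 3.859 × 10^-3 mol
n(I2) = n(S2O3^2-)/2 = 1.929 × 10^-3 mol
n(OCl^-) in the aliquot = 1.929 × 10^-3 mol (1:1 ratio)
[OCl^-] = 1.929 × 10^-3 / 0.009759 = 0.1977 mol/L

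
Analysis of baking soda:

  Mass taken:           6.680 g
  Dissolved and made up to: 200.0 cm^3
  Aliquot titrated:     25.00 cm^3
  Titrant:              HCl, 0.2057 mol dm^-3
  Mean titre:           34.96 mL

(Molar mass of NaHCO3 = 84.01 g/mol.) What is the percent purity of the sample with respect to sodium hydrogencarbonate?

NaHCO3 + HCl → NaCl + H2O + CO2
n(HCl) per titration = 0.03496 × 0.2057 = 7.191 × 10^-3 mol
n(NaHCO3) in each aliquot = 7.191 × 10^-3 mol (1:1 ratio)
n(NaHCO3) in the whole flask = 7.191 × 10^-3 × 200.0/25.00 = 0.05753 mol
mass of NaHCO3 = 0.05753 × 84.01 = 4.833 g
% NaHCO3 = 4.833 / 6.680 × 100 = 72.35 %

72.35 %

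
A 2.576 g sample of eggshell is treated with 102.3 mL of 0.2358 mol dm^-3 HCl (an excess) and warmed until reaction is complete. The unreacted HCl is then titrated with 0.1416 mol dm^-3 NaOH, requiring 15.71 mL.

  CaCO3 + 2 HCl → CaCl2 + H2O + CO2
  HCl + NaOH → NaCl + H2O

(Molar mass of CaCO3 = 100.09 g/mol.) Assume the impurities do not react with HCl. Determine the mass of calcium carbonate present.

1.096 g

n(HCl) added = 0.1023 × 0.2358 = 0.02412 mol
n(NaOH) used in back-titration = 0.01571 × 0.1416 = 2.225 × 10^-3 mol
n(HCl) left over = 2.225 × 10^-3 mol (1:1 ratio)
n(HCl) consumed by analyte = 0.02412 − 2.225 × 10^-3 = 0.02190 mol
From the 1:2 ratio, n(CaCO3) = 1/2 × 0.02190 = 0.01095 mol
mass of CaCO3 = 0.01095 × 100.09 = 1.096 g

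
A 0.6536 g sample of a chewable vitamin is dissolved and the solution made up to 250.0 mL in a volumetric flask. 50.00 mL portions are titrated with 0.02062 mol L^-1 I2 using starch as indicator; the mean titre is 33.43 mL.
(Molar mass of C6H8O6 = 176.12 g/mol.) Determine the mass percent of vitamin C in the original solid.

92.87 %

C6H8O6 + I2 → C6H6O6 + 2 HI
n(I2) per titration = 0.03343 × 0.02062 = 6.893 × 10^-4 mol
n(C6H8O6) in each aliquot = 6.893 × 10^-4 mol (1:1 ratio)
n(C6H8O6) in the whole flask = 6.893 × 10^-4 × 250.0/50.00 = 3.447 × 10^-3 mol
mass of C6H8O6 = 3.447 × 10^-3 × 176.12 = 0.6070 g
% C6H8O6 = 0.6070 / 0.6536 × 100 = 92.87 %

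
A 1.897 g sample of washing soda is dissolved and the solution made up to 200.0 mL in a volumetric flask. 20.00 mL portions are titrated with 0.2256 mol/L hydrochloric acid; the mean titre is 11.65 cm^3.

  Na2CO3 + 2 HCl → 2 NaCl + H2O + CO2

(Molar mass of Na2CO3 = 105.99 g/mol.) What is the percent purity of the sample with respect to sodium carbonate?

n(HCl) per titration = 0.01165 × 0.2256 = 2.628 × 10^-3 mol
From the 1:2 ratio, n(Na2CO3) in each aliquot = 1/2 × 2.628 × 10^-3 = 1.314 × 10^-3 mol
n(Na2CO3) in the whole flask = 1.314 × 10^-3 × 200.0/20.00 = 0.01314 mol
mass of Na2CO3 = 0.01314 × 105.99 = 1.393 g
% Na2CO3 = 1.393 / 1.897 × 100 = 73.42 %

73.42 %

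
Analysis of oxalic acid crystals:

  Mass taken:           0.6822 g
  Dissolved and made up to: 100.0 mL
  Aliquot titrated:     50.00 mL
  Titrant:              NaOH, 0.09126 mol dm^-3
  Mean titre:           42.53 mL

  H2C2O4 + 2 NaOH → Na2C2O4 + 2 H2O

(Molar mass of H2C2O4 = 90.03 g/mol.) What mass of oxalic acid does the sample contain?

0.3494 g

n(NaOH) per titration = 0.04253 × 0.09126 = 3.881 × 10^-3 mol
From the 1:2 ratio, n(H2C2O4) in each aliquot = 1/2 × 3.881 × 10^-3 = 1.941 × 10^-3 mol
n(H2C2O4) in the whole flask = 1.941 × 10^-3 × 100.0/50.00 = 3.881 × 10^-3 mol
mass of H2C2O4 = 3.881 × 10^-3 × 90.03 = 0.3494 g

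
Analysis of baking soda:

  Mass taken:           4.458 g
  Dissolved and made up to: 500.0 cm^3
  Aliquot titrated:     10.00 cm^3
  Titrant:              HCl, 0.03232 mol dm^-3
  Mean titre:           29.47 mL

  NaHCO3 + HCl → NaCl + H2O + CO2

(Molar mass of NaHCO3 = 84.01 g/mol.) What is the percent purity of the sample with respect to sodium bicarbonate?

89.75 %

n(HCl) per titration = 0.02947 × 0.03232 = 9.525 × 10^-4 mol
n(NaHCO3) in each aliquot = 9.525 × 10^-4 mol (1:1 ratio)
n(NaHCO3) in the whole flask = 9.525 × 10^-4 × 500.0/10.00 = 0.04762 mol
mass of NaHCO3 = 0.04762 × 84.01 = 4.001 g
% NaHCO3 = 4.001 / 4.458 × 100 = 89.75 %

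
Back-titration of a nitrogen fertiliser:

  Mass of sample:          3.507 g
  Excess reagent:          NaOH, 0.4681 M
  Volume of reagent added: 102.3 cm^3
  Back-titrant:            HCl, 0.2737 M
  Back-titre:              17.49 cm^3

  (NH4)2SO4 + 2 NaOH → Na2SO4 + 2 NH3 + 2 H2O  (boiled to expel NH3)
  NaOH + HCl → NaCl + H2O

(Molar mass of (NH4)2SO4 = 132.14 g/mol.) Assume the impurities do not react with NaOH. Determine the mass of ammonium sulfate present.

n(NaOH) added = 0.1023 × 0.4681 = 0.04789 mol
n(HCl) used in back-titration = 0.01749 × 0.2737 = 4.787 × 10^-3 mol
n(NaOH) left over = 4.787 × 10^-3 mol (1:1 ratio)
n(NaOH) consumed by analyte = 0.04789 − 4.787 × 10^-3 = 0.04310 mol
From the 1:2 ratio, n((NH4)2SO4) = 1/2 × 0.04310 = 0.02155 mol
mass of (NH4)2SO4 = 0.02155 × 132.14 = 2.848 g

2.848 g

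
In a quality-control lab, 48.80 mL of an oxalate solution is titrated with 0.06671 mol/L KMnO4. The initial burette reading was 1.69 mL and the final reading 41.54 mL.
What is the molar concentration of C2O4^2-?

0.1362 mol/L

2 MnO4^- + 5 C2O4^2- + 16 H^+ → 2 Mn^2+ + 10 CO2 + 8 H2O
n(KMnO4) = 0.03985 L × 0.06671 mol/L = 2.658 × 10^-3 mol
From the 5:2 mole ratio, n(C2O4^2-) = 5/2 × 2.658 × 10^-3 = 6.646 × 10^-3 mol
[C2O4^2-] = 6.646 × 10^-3 mol / 0.04880 L = 0.1362 mol/L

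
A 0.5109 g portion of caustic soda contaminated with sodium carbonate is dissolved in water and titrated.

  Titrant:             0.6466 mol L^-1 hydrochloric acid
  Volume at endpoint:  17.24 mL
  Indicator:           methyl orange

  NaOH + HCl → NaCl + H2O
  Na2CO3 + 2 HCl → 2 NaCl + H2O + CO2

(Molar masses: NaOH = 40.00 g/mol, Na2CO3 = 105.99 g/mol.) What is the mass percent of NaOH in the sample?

n(HCl) = 0.01724 × 0.6466 = 0.01115 mol
Let x = n(NaOH), y = n(Na2CO3).
Titrant: 1x + 2y = 0.01115;  mass: 40.00x + 105.99y = 0.5109
Solving, x = 6.145 × 10^-3 mol, y = 2.501 × 10^-3 mol
mass of NaOH = 6.145 × 10^-3 × 40.00 = 0.2458 g
% NaOH = 0.2458 / 0.5109 × 100 = 48.11 %

48.11 %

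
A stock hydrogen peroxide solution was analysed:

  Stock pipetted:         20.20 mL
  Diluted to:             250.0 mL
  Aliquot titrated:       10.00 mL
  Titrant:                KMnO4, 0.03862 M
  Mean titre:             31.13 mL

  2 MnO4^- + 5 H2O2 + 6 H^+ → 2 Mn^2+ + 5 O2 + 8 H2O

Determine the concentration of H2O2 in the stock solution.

3.720 M

n(KMnO4) = 0.03113 × 0.03862 = 1.202 × 10^-3 mol
From the 5:2 ratio, n(H2O2) in the aliquot = 5/2 × 1.202 × 10^-3 = 3.006 × 10^-3 mol
[H2O2]_dilute = 3.006 × 10^-3 / 0.01000 = 0.3006 mol/L
Dilution factor = 250.0 / 20.20 = 12.38
[H2O2]_stock = 0.3006 × 12.38 = 3.720 mol/L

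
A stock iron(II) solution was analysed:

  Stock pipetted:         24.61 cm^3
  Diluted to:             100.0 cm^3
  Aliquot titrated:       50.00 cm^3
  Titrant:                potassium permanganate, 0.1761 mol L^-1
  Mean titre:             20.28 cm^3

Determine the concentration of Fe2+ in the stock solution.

MnO4^- + 5 Fe^2+ + 8 H^+ → Mn^2+ + 5 Fe^3+ + 4 H2O
n(KMnO4) = 0.02028 × 0.1761 = 3.571 × 10^-3 mol
From the 5:1 ratio, n(Fe2+) in the aliquot = 5/1 × 3.571 × 10^-3 = 0.01786 mol
[Fe2+]_dilute = 0.01786 / 0.05000 = 0.3571 mol/L
Dilution factor = 100.0 / 24.61 = 4.063
[Fe2+]_stock = 0.3571 × 4.063 = 1.451 mol/L

1.451 mol/L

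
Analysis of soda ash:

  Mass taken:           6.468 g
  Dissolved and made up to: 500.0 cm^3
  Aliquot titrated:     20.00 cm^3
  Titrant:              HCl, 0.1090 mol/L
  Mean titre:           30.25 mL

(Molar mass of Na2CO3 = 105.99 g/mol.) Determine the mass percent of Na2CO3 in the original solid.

Na2CO3 + 2 HCl → 2 NaCl + H2O + CO2
n(HCl) per titration = 0.03025 × 0.1090 = 3.297 × 10^-3 mol
From the 1:2 ratio, n(Na2CO3) in each aliquot = 1/2 × 3.297 × 10^-3 = 1.649 × 10^-3 mol
n(Na2CO3) in the whole flask = 1.649 × 10^-3 × 500.0/20.00 = 0.04122 mol
mass of Na2CO3 = 0.04122 × 105.99 = 4.368 g
% Na2CO3 = 4.368 / 6.468 × 100 = 67.54 %

67.54 %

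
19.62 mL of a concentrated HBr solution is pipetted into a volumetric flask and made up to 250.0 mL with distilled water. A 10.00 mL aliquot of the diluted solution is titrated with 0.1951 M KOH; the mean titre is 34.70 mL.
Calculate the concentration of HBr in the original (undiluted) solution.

HBr + KOH → KBr + H2O
n(KOH) = 0.03470 × 0.1951 = 6.770 × 10^-3 mol
n(HBr) in the aliquot = 6.770 × 10^-3 mol (1:1 ratio)
[HBr]_dilute = 6.770 × 10^-3 / 0.01000 = 0.6770 mol/L
Dilution factor = 250.0 / 19.62 = 12.74
[HBr]_stock = 0.6770 × 12.74 = 8.626 mol/L

8.626 M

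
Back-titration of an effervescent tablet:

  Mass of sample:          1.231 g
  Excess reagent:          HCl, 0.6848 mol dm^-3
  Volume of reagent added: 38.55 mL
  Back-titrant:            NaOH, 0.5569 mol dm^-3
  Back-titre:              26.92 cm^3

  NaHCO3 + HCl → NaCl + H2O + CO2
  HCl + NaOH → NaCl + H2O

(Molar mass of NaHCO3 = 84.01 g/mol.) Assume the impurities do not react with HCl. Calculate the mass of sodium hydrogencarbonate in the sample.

n(HCl) added = 0.03855 × 0.6848 = 0.02640 mol
n(NaOH) used in back-titration = 0.02692 × 0.5569 = 0.01499 mol
n(HCl) left over = 0.01499 mol (1:1 ratio)
n(HCl) consumed by analyte = 0.02640 − 0.01499 = 0.01141 mol
n(NaHCO3) = 0.01141 mol (1:1 ratio)
mass of NaHCO3 = 0.01141 × 84.01 = 0.9583 g

0.9583 g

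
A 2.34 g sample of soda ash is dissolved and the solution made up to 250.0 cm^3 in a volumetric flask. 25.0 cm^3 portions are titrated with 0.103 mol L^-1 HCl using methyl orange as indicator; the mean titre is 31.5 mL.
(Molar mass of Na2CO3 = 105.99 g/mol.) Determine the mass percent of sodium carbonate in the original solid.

73.5 %

Na2CO3 + 2 HCl → 2 NaCl + H2O + CO2
n(HCl) per titration = 0.0315 × 0.103 = 3.24 × 10^-3 mol
From the 1:2 ratio, n(Na2CO3) in each aliquot = 1/2 × 3.24 × 10^-3 = 1.62 × 10^-3 mol
n(Na2CO3) in the whole flask = 1.62 × 10^-3 × 250.0/25.0 = 0.0162 mol
mass of Na2CO3 = 0.0162 × 105.99 = 1.72 g
% Na2CO3 = 1.72 / 2.34 × 100 = 73.5 %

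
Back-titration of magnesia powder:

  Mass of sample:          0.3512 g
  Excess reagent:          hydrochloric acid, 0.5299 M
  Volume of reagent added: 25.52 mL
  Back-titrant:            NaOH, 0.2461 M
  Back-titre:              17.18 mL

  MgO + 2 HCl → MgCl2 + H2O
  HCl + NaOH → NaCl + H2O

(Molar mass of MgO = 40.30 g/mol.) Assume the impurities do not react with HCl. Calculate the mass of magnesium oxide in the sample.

n(HCl) added = 0.02552 × 0.5299 = 0.01352 mol
n(NaOH) used in back-titration = 0.01718 × 0.2461 = 4.228 × 10^-3 mol
n(HCl) left over = 4.228 × 10^-3 mol (1:1 ratio)
n(HCl) consumed by analyte = 0.01352 − 4.228 × 10^-3 = 9.295 × 10^-3 mol
From the 1:2 ratio, n(MgO) = 1/2 × 9.295 × 10^-3 = 4.648 × 10^-3 mol
mass of MgO = 4.648 × 10^-3 × 40.30 = 0.1873 g

0.1873 g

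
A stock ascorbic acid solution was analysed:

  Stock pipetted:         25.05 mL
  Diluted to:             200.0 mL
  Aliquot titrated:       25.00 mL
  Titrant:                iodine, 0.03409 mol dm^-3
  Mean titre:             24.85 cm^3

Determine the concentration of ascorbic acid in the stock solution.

0.2705 mol/L

C6H8O6 + I2 → C6H6O6 + 2 HI
n(I2) = 0.02485 × 0.03409 = 8.471 × 10^-4 mol
n(C6H8O6) in the aliquot = 8.471 × 10^-4 mol (1:1 ratio)
[C6H8O6]_dilute = 8.471 × 10^-4 / 0.02500 = 0.03389 mol/L
Dilution factor = 200.0 / 25.05 = 7.984
[C6H8O6]_stock = 0.03389 × 7.984 = 0.2705 mol/L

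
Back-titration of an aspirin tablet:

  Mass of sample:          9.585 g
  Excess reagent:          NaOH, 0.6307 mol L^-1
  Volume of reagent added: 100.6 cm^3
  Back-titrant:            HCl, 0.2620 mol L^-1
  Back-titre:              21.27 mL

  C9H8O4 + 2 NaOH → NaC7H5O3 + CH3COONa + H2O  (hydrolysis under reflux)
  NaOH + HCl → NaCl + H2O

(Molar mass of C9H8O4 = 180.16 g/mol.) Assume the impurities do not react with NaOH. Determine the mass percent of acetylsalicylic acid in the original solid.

n(NaOH) added = 0.1006 × 0.6307 = 0.06345 mol
n(HCl) used in back-titration = 0.02127 × 0.2620 = 5.573 × 10^-3 mol
n(NaOH) left over = 5.573 × 10^-3 mol (1:1 ratio)
n(NaOH) consumed by analyte = 0.06345 − 5.573 × 10^-3 = 0.05788 mol
From the 1:2 ratio, n(C9H8O4) = 1/2 × 0.05788 = 0.02894 mol
mass of C9H8O4 = 0.02894 × 180.16 = 5.213 g
% C9H8O4 = 5.213 / 9.585 × 100 = 54.39 %

54.39 %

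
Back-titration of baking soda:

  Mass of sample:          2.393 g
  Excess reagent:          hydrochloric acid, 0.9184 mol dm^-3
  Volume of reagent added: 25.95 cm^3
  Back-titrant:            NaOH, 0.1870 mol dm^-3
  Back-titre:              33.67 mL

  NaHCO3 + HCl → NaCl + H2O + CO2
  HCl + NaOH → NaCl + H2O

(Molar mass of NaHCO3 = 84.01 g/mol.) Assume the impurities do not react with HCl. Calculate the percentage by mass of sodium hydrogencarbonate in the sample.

61.56 %

n(HCl) added = 0.02595 × 0.9184 = 0.02383 mol
n(NaOH) used in back-titration = 0.03367 × 0.1870 = 6.296 × 10^-3 mol
n(HCl) left over = 6.296 × 10^-3 mol (1:1 ratio)
n(HCl) consumed by analyte = 0.02383 − 6.296 × 10^-3 = 0.01754 mol
n(NaHCO3) = 0.01754 mol (1:1 ratio)
mass of NaHCO3 = 0.01754 × 84.01 = 1.473 g
% NaHCO3 = 1.473 / 2.393 × 100 = 61.56 %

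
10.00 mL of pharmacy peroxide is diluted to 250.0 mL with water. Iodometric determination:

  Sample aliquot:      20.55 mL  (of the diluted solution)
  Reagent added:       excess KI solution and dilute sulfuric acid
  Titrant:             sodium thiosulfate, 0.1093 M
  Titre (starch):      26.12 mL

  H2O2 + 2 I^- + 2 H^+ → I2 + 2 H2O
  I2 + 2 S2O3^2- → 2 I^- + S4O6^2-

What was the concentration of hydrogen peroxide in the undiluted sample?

n(S2O3^2-) = 0.02612 × 0.1093 = 2.855 × 10^-3 mol
n(I2) = n(S2O3^2-)/2 = 1.427 × 10^-3 mol
n(H2O2) in the aliquot = 1.427 × 10^-3 mol (1:1 ratio)
[H2O2]_dilute = 1.427 × 10^-3 / 0.02055 = 0.06946 mol/L
[H2O2]_original = 0.06946 × 250.0/10.00 = 1.737 mol/L

1.737 M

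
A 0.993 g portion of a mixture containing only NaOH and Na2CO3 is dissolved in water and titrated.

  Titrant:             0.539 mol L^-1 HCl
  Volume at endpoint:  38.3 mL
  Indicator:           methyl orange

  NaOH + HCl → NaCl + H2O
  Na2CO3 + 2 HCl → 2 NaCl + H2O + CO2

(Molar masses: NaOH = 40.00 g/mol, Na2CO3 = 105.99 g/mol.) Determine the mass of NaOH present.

n(HCl) = 0.0383 × 0.539 = 0.0206 mol
Let x = n(NaOH), y = n(Na2CO3).
Titrant: 1x + 2y = 0.0206;  mass: 40.00x + 105.99y = 0.993
Solving, x = 7.77 × 10^-3 mol, y = 6.44 × 10^-3 mol
mass of NaOH = 7.77 × 10^-3 × 40.00 = 0.311 g

0.311 g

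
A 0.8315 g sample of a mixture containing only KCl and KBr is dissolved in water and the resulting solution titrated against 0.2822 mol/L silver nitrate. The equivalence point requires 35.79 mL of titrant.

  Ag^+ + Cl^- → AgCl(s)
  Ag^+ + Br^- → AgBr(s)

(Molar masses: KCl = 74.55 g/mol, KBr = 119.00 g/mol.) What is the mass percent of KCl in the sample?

74.71 %

n(AgNO3) = 0.03579 × 0.2822 = 0.01010 mol
Let x = n(KCl), y = n(KBr).
Titrant: 1x + 1y = 0.01010;  mass: 74.55x + 119.00y = 0.8315
Solving, x = 8.333 × 10^-3 mol, y = 1.767 × 10^-3 mol
mass of KCl = 8.333 × 10^-3 × 74.55 = 0.6212 g
% KCl = 0.6212 / 0.8315 × 100 = 74.71 %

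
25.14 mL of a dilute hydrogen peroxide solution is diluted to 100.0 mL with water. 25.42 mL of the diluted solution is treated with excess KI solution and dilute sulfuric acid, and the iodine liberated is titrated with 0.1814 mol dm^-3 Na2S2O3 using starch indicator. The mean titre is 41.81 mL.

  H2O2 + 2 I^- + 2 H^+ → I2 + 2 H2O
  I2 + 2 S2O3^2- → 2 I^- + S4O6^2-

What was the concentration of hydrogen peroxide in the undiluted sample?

0.5934 mol/L

n(S2O3^2-) = 0.04181 × 0.1814 = 7.584 × 10^-3 mol
n(I2) = n(S2O3^2-)/2 = 3.792 × 10^-3 mol
n(H2O2) in the aliquot = 3.792 × 10^-3 mol (1:1 ratio)
[H2O2]_dilute = 3.792 × 10^-3 / 0.02542 = 0.1492 mol/L
[H2O2]_original = 0.1492 × 100.0/25.14 = 0.5934 mol/L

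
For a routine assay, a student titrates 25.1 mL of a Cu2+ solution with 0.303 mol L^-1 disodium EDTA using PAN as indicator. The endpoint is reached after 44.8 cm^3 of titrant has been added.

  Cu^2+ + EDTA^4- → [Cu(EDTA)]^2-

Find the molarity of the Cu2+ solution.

n(EDTA) = 0.0448 L × 0.303 mol/L = 0.0136 mol
n(Cu2+) = 0.0136 mol (1:1 mole ratio)
[Cu2+] = 0.0136 mol / 0.0251 L = 0.541 mol/L

0.541 mol/L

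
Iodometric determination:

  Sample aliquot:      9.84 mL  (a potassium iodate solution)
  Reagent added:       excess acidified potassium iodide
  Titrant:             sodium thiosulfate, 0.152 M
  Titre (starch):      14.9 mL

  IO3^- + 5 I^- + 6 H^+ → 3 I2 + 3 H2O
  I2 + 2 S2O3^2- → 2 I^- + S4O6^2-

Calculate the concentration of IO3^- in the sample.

0.0384 M

n(S2O3^2-) = 0.0149 × 0.152 = 2.26 × 10^-3 mol
n(I2) = n(S2O3^2-)/2 = 1.13 × 10^-3 mol
From the 1:3 ratio, n(IO3^-) in the aliquot = 1/3 × 1.13 × 10^-3 = 3.77 × 10^-4 mol
[IO3^-] = 3.77 × 10^-4 / 0.00984 = 0.0384 mol/L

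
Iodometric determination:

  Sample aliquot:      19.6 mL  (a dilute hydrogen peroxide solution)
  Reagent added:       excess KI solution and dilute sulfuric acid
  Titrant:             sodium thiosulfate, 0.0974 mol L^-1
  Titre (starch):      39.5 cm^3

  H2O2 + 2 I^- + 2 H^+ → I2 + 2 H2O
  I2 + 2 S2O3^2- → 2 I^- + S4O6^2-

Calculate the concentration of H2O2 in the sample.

0.0981 mol/L

n(S2O3^2-) = 0.0395 × 0.0974 = 3.85 × 10^-3 mol
n(I2) = n(S2O3^2-)/2 = 1.92 × 10^-3 mol
n(H2O2) in the aliquot = 1.92 × 10^-3 mol (1:1 ratio)
[H2O2] = 1.92 × 10^-3 / 0.0196 = 0.0981 mol/L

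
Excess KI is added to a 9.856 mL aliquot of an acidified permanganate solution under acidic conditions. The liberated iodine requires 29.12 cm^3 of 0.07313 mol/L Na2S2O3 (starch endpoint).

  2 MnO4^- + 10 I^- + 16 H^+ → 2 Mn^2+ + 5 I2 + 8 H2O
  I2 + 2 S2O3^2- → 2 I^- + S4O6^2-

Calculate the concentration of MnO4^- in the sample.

0.04321 mol/L

n(S2O3^2-) = 0.02912 × 0.07313 = 2.130 × 10^-3 mol
n(I2) = n(S2O3^2-)/2 = 1.065 × 10^-3 mol
From the 2:5 ratio, n(MnO4^-) in the aliquot = 2/5 × 1.065 × 10^-3 = 4.259 × 10^-4 mol
[MnO4^-] = 4.259 × 10^-4 / 0.009856 = 0.04321 mol/L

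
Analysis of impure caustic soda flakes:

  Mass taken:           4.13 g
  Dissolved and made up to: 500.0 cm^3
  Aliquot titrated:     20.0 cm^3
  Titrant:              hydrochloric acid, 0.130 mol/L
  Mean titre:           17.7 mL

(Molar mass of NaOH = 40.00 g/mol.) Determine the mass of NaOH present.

NaOH + HCl → NaCl + H2O
n(HCl) per titration = 0.0177 × 0.130 = 2.30 × 10^-3 mol
n(NaOH) in each aliquot = 2.30 × 10^-3 mol (1:1 ratio)
n(NaOH) in the whole flask = 2.30 × 10^-3 × 500.0/20.0 = 0.0575 mol
mass of NaOH = 0.0575 × 40.00 = 2.30 g

2.30 g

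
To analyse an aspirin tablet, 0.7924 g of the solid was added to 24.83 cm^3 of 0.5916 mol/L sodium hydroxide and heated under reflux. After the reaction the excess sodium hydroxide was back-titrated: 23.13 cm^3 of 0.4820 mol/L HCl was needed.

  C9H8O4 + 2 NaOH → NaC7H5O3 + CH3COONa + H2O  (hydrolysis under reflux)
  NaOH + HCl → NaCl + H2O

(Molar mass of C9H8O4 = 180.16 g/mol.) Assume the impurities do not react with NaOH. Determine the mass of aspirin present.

n(NaOH) added = 0.02483 × 0.5916 = 0.01469 mol
n(HCl) used in back-titration = 0.02313 × 0.4820 = 0.01115 mol
n(NaOH) left over = 0.01115 mol (1:1 ratio)
n(NaOH) consumed by analyte = 0.01469 − 0.01115 = 3.541 × 10^-3 mol
From the 1:2 ratio, n(C9H8O4) = 1/2 × 3.541 × 10^-3 = 1.770 × 10^-3 mol
mass of C9H8O4 = 1.770 × 10^-3 × 180.16 = 0.3190 g

0.3190 g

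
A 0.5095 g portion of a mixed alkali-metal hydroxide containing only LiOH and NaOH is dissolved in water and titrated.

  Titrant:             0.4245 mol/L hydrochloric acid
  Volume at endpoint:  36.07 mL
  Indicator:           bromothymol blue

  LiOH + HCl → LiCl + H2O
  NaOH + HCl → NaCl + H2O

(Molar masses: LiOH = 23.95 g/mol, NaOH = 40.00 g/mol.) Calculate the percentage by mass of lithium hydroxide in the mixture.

30.16 %

n(HCl) = 0.03607 × 0.4245 = 0.01531 mol
Let x = n(LiOH), y = n(NaOH).
Titrant: 1x + 1y = 0.01531;  mass: 23.95x + 40.00y = 0.5095
Solving, x = 6.415 × 10^-3 mol, y = 8.896 × 10^-3 mol
mass of LiOH = 6.415 × 10^-3 × 23.95 = 0.1537 g
% LiOH = 0.1537 / 0.5095 × 100 = 30.16 %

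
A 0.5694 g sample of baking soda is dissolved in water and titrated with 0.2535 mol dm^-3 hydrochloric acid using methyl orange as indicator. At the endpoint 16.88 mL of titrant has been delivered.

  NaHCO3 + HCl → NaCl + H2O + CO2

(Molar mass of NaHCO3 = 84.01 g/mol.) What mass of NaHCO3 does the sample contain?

n(HCl) = 0.01688 L × 0.2535 mol/L = 4.279 × 10^-3 mol
n(NaHCO3) = 4.279 × 10^-3 mol (1:1 ratio)
mass of NaHCO3 = 4.279 × 10^-3 × 84.01 g/mol = 0.3595 g

0.3595 g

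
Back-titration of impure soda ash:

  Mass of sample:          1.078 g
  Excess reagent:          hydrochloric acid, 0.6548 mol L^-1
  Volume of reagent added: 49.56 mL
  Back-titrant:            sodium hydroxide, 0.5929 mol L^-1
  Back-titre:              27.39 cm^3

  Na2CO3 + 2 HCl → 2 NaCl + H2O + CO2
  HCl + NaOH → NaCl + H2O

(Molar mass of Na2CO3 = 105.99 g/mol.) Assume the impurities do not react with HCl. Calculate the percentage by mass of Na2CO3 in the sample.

79.70 %

n(HCl) added = 0.04956 × 0.6548 = 0.03245 mol
n(NaOH) used in back-titration = 0.02739 × 0.5929 = 0.01624 mol
n(HCl) left over = 0.01624 mol (1:1 ratio)
n(HCl) consumed by analyte = 0.03245 − 0.01624 = 0.01621 mol
From the 1:2 ratio, n(Na2CO3) = 1/2 × 0.01621 = 8.106 × 10^-3 mol
mass of Na2CO3 = 8.106 × 10^-3 × 105.99 = 0.8592 g
% Na2CO3 = 0.8592 / 1.078 × 100 = 79.70 %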